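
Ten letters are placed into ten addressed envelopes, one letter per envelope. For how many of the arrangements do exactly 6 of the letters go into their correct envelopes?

1890

Pick the 6 fixed positions: C(10,6) = 210 ways.
The other 4 form a derangement: !4 = 9.
Total: 210 × 9 = 1890.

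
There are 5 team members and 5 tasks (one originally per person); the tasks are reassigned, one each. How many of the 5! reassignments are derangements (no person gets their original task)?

44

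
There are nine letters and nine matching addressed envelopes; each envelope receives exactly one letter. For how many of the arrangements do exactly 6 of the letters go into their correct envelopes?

Choose which 6 of the 9 are fixed: C(9,6) = 84.
The remaining 3 must be deranged: !3 = 2.
Total: 84 × 2 = 168.

168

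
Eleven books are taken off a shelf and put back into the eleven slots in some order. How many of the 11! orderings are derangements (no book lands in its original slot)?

14684570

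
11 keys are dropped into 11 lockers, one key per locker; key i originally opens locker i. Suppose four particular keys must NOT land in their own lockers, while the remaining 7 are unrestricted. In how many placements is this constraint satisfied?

27422640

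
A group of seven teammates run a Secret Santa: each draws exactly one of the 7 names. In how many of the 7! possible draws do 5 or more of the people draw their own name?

22

# with exactly i fixed is C(7,i)·!(7-i); sum over i=5..7:
  i=5: C(7,5)·!2 = 21·1 = 21
  i=6: C(7,6)·!1 = 7·0 = 0
  i=7: C(7,7)·!0 = 1·1 = 1
Total = 22.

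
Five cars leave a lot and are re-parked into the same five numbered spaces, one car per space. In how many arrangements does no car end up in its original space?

The number of derangements of 5 is !5 = Σ_{k=0}^{5} (-1)^k·5!/k!
= 5! - 5!/1! + 5!/2! - 5!/3! + 5!/4! - 5!/5!
= 120 - 120 + 60 - 20 + 5 - 1
= 44

44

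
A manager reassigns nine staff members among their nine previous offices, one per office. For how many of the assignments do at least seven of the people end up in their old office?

37

Sum C(9,i)·!(9-i) for i = 7..9:
  i=7: C(9,7)·!2 = 36·1 = 36
  i=8: C(9,8)·!1 = 9·0 = 0
  i=9: C(9,9)·!0 = 1·1 = 1
Total = 37.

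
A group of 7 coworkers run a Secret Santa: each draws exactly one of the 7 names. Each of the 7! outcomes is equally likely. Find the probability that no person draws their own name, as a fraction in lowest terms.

Favorable outcomes: !7 = 1854.
Total outcomes: 7! = 5040.
Probability = 1854/5040 = 103/280.

103/280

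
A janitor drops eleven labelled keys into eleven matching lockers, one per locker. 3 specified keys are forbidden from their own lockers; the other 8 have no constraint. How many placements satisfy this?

30078720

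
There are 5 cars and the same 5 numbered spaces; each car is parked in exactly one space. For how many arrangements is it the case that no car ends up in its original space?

44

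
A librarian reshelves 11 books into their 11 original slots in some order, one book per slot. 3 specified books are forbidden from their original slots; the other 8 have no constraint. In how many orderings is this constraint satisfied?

30078720

Inclusion-exclusion on the 3 forbidden self-matches:
Σ_{j=0}^{3} (-1)^j C(3,j)(11-j)!
= C(3,0)·11! - C(3,1)·10! + C(3,2)·9! - C(3,3)·8!
= 39916800 - 10886400 + 1088640 - 40320
= 30078720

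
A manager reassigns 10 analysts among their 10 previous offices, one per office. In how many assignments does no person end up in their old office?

1334961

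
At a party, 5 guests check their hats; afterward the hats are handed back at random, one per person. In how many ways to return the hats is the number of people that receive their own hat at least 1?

76

Sum C(5,i)·!(5-i) for i = 1..5:
  i=1: C(5,1)·!4 = 5·9 = 45
  i=2: C(5,2)·!3 = 10·2 = 20
  i=3: C(5,3)·!2 = 10·1 = 10
  i=4: C(5,4)·!1 = 5·0 = 0
  i=5: C(5,5)·!0 = 1·1 = 1
Total = 76.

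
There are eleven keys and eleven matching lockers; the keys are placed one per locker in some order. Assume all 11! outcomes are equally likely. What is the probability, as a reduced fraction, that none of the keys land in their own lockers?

Favorable outcomes: !11 = 14684570.
Total outcomes: 11! = 39916800.
Probability = 14684570/39916800 = 1468457/3991680.

1468457/3991680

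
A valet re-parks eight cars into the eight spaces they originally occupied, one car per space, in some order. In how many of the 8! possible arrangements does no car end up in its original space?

14833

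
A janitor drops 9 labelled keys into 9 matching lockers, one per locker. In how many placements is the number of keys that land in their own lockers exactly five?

Choose which 5 of the 9 are fixed: C(9,5) = 126.
The other 4 form a derangement: !4 = 9.
Total: 126 × 9 = 1134.

1134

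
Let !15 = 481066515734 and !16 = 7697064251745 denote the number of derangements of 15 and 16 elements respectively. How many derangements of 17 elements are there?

130850092279664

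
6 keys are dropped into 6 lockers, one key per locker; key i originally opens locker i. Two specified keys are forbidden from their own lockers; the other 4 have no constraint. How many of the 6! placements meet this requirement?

504

Inclusion-exclusion on the 2 forbidden self-matches:
Σ_{j=0}^{2} (-1)^j C(2,j)(6-j)!
= C(2,0)·6! - C(2,1)·5! + C(2,2)·4!
= 720 - 240 + 24
= 504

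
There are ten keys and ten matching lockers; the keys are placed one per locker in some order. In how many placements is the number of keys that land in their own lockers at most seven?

3628754

Sum C(10,i)·!(10-i) for i = 0..7:
  i=0: C(10,0)·!10 = 1·1334961 = 1334961
  i=1: C(10,1)·!9 = 10·133496 = 1334960
  i=2: C(10,2)·!8 = 45·14833 = 667485
  i=3: C(10,3)·!7 = 120·1854 = 222480
  i=4: C(10,4)·!6 = 210·265 = 55650
  i=5: C(10,5)·!5 = 252·44 = 11088
  i=6: C(10,6)·!4 = 210·9 = 1890
  i=7: C(10,7)·!3 = 120·2 = 240
Total = 3628754.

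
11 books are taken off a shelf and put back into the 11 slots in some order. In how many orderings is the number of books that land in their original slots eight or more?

386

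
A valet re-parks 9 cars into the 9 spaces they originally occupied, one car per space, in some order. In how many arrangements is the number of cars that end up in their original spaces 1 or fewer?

Sum C(9,i)·!(9-i) for i = 0..1:
  i=0: C(9,0)·!9 = 1·133496 = 133496
  i=1: C(9,1)·!8 = 9·14833 = 133497
Total = 266993.

266993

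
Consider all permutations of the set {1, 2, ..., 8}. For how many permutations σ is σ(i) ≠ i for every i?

14833

!8 is the nearest integer to 8!/e.
8! = 40320, and 40320/e ≈ 14832.90, so !8 = 14833.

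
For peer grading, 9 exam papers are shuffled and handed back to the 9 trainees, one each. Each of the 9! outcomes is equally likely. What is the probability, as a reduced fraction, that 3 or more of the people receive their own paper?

Favorable outcomes: Σ_{i≥3} C(9,i)·!(9-i) = 84·265 + 126·44 + 126·9 + 84·2 + 36·1 + 9·0 + 1·1 = 29143.
Total outcomes: 9! = 362880.
Probability = 29143/362880 = 29143/362880.

29143/362880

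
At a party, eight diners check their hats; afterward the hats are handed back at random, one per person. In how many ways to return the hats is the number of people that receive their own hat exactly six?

Pick the 6 fixed positions: C(8,6) = 28 ways.
The other 2 form a derangement: !2 = 1.
Total: 28 × 1 = 28.

28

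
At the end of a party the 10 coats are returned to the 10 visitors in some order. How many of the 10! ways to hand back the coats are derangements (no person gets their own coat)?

The subfactorial !10 = [10!/e] (nearest integer).
10! = 3628800, and 3628800/e ≈ 1334960.92, so !10 = 1334961.

1334961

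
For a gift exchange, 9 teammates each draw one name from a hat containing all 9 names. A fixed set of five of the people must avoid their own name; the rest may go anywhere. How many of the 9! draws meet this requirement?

Let A_j be the event that the j-th constrained one is fixed. By inclusion-exclusion over the 5 events:
Σ_{j=0}^{5} (-1)^j C(5,j)(9-j)!
= C(5,0)·9! - C(5,1)·8! + C(5,2)·7! - C(5,3)·6! + C(5,4)·5! - C(5,5)·4!
= 362880 - 201600 + 50400 - 7200 + 600 - 24
= 205056

205056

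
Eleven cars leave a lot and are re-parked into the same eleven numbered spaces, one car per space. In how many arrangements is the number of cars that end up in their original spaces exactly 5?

Choose which 5 of the 11 are fixed: C(11,5) = 462.
The other 6 form a derangement: !6 = 265.
Total: 462 × 265 = 122430.

122430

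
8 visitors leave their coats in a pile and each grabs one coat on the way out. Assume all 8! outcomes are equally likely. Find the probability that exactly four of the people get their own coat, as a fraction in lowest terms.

1/64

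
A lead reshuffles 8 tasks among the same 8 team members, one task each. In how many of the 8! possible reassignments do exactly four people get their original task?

630

Pick the 4 fixed positions: C(8,4) = 70 ways.
The remaining 4 must be deranged: !4 = 9.
Total: 70 × 9 = 630.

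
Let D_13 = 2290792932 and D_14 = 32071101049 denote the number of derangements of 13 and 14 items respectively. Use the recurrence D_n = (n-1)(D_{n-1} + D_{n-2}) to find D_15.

D_15 = (15-1)·(D_14 + D_13) = 14·(32071101049 + 2290792932) = 14·34361893981 = 481066515734.

481066515734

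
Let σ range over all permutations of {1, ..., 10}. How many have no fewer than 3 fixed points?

Sum C(10,i)·!(10-i) for i = 3..10:
  i=3: C(10,3)·!7 = 120·1854 = 222480
  i=4: C(10,4)·!6 = 210·265 = 55650
  i=5: C(10,5)·!5 = 252·44 = 11088
  i=6: C(10,6)·!4 = 210·9 = 1890
  i=7: C(10,7)·!3 = 120·2 = 240
  i=8: C(10,8)·!2 = 45·1 = 45
  i=9: C(10,9)·!1 = 10·0 = 0
  i=10: C(10,10)·!0 = 1·1 = 1
Total = 291394.

291394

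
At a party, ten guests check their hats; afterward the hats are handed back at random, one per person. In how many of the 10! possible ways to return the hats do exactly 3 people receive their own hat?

222480

Pick the 3 fixed positions: C(10,3) = 120 ways.
The other 7 form a derangement: !7 = 1854.
Total: 120 × 1854 = 222480.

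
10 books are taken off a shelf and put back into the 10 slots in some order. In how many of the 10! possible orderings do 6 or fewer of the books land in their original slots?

3628514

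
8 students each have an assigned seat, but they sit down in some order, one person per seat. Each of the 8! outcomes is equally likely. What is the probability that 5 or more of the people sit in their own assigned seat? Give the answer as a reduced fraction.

47/13440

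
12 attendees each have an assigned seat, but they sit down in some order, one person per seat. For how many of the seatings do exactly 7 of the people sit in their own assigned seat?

Pick the 7 fixed positions: C(12,7) = 792 ways.
The remaining 5 must be deranged: !5 = 44.
Total: 792 × 44 = 34848.

34848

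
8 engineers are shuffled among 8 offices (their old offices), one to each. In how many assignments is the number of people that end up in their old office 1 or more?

25487

Sum C(8,i)·!(8-i) for i = 1..8:
  i=1: C(8,1)·!7 = 8·1854 = 14832
  i=2: C(8,2)·!6 = 28·265 = 7420
  i=3: C(8,3)·!5 = 56·44 = 2464
  i=4: C(8,4)·!4 = 70·9 = 630
  i=5: C(8,5)·!3 = 56·2 = 112
  i=6: C(8,6)·!2 = 28·1 = 28
  i=7: C(8,7)·!1 = 8·0 = 0
  i=8: C(8,8)·!0 = 1·1 = 1
Total = 25487.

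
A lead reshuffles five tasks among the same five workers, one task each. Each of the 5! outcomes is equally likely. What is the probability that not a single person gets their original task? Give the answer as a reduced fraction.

11/30

Favorable outcomes: !5 = 44.
Total outcomes: 5! = 120.
Probability = 44/120 = 11/30.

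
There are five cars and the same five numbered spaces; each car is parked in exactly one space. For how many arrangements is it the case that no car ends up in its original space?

44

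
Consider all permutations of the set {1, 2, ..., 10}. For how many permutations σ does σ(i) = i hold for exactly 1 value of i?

1334960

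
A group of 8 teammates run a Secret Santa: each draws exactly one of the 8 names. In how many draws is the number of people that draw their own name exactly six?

28

Choose which 6 of the 8 are fixed: C(8,6) = 28.
The remaining 2 must be deranged: !2 = 1.
Total: 28 × 1 = 28.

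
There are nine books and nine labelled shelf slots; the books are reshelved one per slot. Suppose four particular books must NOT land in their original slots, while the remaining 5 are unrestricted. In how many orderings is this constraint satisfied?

Let A_j be the event that the j-th constrained one is fixed. By inclusion-exclusion over the 4 events:
Σ_{j=0}^{4} (-1)^j C(4,j)(9-j)!
= C(4,0)·9! - C(4,1)·8! + C(4,2)·7! - C(4,3)·6! + C(4,4)·5!
= 362880 - 161280 + 30240 - 2880 + 120
= 229080

229080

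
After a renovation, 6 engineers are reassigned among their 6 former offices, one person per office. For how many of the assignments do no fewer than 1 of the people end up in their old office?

Sum C(6,i)·!(6-i) for i = 1..6:
  i=1: C(6,1)·!5 = 6·44 = 264
  i=2: C(6,2)·!4 = 15·9 = 135
  i=3: C(6,3)·!3 = 20·2 = 40
  i=4: C(6,4)·!2 = 15·1 = 15
  i=5: C(6,5)·!1 = 6·0 = 0
  i=6: C(6,6)·!0 = 1·1 = 1
Total = 455.

455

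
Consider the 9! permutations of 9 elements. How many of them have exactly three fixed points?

Pick the 3 fixed positions: C(9,3) = 84 ways.
The remaining 6 must be deranged: !6 = 265.
Total: 84 × 265 = 22260.

22260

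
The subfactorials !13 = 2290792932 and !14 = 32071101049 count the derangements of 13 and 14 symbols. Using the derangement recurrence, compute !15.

481066515734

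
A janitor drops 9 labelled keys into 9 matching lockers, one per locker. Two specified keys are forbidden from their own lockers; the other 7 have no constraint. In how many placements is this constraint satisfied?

287280

Inclusion-exclusion on the 2 forbidden self-matches:
Σ_{j=0}^{2} (-1)^j C(2,j)(9-j)!
= C(2,0)·9! - C(2,1)·8! + C(2,2)·7!
= 362880 - 80640 + 5040
= 287280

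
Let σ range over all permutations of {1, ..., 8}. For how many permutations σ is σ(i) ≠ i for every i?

!8 is the nearest integer to 8!/e.
8! = 40320, and 40320/e ≈ 14832.90, so !8 = 14833.

14833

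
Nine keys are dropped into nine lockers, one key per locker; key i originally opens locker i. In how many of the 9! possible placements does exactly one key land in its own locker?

Pick the single fixed position: C(9,1) = 9 ways.
The other 8 form a derangement: !8 = 14833.
Total: 9 × 14833 = 133497.

133497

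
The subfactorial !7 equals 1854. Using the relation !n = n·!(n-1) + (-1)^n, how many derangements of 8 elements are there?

14833

!8 = 8·1854 + 1 = 14833.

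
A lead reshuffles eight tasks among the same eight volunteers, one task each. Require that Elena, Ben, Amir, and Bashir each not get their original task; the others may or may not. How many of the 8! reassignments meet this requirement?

Let A_j be the event that the j-th constrained one is fixed. By inclusion-exclusion over the 4 events:
Σ_{j=0}^{4} (-1)^j C(4,j)(8-j)!
= C(4,0)·8! - C(4,1)·7! + C(4,2)·6! - C(4,3)·5! + C(4,4)·4!
= 40320 - 20160 + 4320 - 480 + 24
= 24024

24024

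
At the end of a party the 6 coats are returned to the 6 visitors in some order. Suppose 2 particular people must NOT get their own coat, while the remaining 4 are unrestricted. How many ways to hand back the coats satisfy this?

Inclusion-exclusion on the 2 forbidden self-matches:
Σ_{j=0}^{2} (-1)^j C(2,j)(6-j)!
= C(2,0)·6! - C(2,1)·5! + C(2,2)·4!
= 720 - 240 + 24
= 504

504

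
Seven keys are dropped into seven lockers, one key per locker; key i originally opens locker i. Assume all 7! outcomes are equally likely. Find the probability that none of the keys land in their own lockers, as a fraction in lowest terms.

Favorable outcomes: !7 = 1854.
Total outcomes: 7! = 5040.
Probability = 1854/5040 = 103/280.

103/280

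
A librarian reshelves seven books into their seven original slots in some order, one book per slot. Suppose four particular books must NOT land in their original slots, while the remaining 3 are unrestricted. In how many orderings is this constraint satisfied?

Let A_j be the event that the j-th constrained one is fixed. By inclusion-exclusion over the 4 events:
Σ_{j=0}^{4} (-1)^j C(4,j)(7-j)!
= C(4,0)·7! - C(4,1)·6! + C(4,2)·5! - C(4,3)·4! + C(4,4)·3!
= 5040 - 2880 + 720 - 96 + 6
= 2790

2790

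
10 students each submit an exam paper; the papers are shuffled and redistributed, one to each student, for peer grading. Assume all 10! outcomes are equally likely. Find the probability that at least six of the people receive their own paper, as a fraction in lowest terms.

Favorable outcomes: Σ_{i≥6} C(10,i)·!(10-i) = 210·9 + 120·2 + 45·1 + 10·0 + 1·1 = 2176.
Total outcomes: 10! = 3628800.
Probability = 2176/3628800 = 17/28350.

17/28350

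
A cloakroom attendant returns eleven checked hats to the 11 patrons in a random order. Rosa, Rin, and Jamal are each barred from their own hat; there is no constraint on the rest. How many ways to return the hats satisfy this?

30078720

Let A_j be the event that the j-th constrained one is fixed. By inclusion-exclusion over the 3 events:
Σ_{j=0}^{3} (-1)^j C(3,j)(11-j)!
= C(3,0)·11! - C(3,1)·10! + C(3,2)·9! - C(3,3)·8!
= 39916800 - 10886400 + 1088640 - 40320
= 30078720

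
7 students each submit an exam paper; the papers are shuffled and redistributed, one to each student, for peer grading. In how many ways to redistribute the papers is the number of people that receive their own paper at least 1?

Sum C(7,i)·!(7-i) for i = 1..7:
  i=1: C(7,1)·!6 = 7·265 = 1855
  i=2: C(7,2)·!5 = 21·44 = 924
  i=3: C(7,3)·!4 = 35·9 = 315
  i=4: C(7,4)·!3 = 35·2 = 70
  i=5: C(7,5)·!2 = 21·1 = 21
  i=6: C(7,6)·!1 = 7·0 = 0
  i=7: C(7,7)·!0 = 1·1 = 1
Total = 3186.

3186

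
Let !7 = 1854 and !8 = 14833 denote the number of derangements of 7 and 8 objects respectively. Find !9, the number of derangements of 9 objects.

!9 = (9-1)·(!8 + !7) = 8·(14833 + 1854) = 8·16687 = 133496.

133496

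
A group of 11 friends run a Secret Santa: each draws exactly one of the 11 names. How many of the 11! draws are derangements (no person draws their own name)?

14684570

By inclusion-exclusion, !11 = Σ (-1)^k · 11!/k! for k=0..11
= 11! - 11!/1! + 11!/2! - 11!/3! + 11!/4! - 11!/5! + 11!/6! - 11!/7! + 11!/8! - 11!/9! + 11!/10! - 11!/11!
= 39916800 - 39916800 + 19958400 - 6652800 + 1663200 - 332640 + 55440 - 7920 + 990 - 110 + 11 - 1
= 14684570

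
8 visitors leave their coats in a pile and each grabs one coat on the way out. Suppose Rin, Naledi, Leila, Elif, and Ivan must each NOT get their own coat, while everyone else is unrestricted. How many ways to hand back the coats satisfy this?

21234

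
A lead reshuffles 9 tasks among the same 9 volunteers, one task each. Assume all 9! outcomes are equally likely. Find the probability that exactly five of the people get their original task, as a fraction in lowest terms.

1/320

Favorable outcomes: C(9,5)·!4 = 126·9 = 1134.
Total outcomes: 9! = 362880.
Probability = 1134/362880 = 1/320.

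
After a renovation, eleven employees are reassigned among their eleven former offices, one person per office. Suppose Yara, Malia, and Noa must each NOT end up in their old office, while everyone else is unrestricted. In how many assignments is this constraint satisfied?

30078720

Let A_j be the event that the j-th constrained one is fixed. By inclusion-exclusion over the 3 events:
Σ_{j=0}^{3} (-1)^j C(3,j)(11-j)!
= C(3,0)·11! - C(3,1)·10! + C(3,2)·9! - C(3,3)·8!
= 39916800 - 10886400 + 1088640 - 40320
= 30078720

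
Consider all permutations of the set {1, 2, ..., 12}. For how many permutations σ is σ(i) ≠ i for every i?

The subfactorial !12 = [12!/e] (nearest integer).
12! = 479001600, and 479001600/e ≈ 176214840.93, so !12 = 176214841.

176214841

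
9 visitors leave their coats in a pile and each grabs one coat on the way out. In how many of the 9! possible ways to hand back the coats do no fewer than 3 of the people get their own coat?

29143

# with exactly i fixed is C(9,i)·!(9-i); sum over i=3..9:
  i=3: C(9,3)·!6 = 84·265 = 22260
  i=4: C(9,4)·!5 = 126·44 = 5544
  i=5: C(9,5)·!4 = 126·9 = 1134
  i=6: C(9,6)·!3 = 84·2 = 168
  i=7: C(9,7)·!2 = 36·1 = 36
  i=8: C(9,8)·!1 = 9·0 = 0
  i=9: C(9,9)·!0 = 1·1 = 1
Total = 29143.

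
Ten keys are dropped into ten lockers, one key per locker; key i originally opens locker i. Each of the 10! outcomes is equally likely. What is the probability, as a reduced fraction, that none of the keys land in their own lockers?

Favorable outcomes: !10 = 1334961.
Total outcomes: 10! = 3628800.
Probability = 1334961/3628800 = 16481/44800.

16481/44800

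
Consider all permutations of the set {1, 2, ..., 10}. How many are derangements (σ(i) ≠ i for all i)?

1334961

!10 = 10! · Σ_{k=0}^{10} (-1)^k/k!
= 10! - 10!/1! + 10!/2! - 10!/3! + 10!/4! - 10!/5! + 10!/6! - 10!/7! + 10!/8! - 10!/9! + 10!/10!
= 3628800 - 3628800 + 1814400 - 604800 + 151200 - 30240 + 5040 - 720 + 90 - 10 + 1
= 1334961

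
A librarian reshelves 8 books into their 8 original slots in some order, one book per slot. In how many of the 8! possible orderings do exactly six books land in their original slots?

28

Choose which 6 of the 8 are fixed: C(8,6) = 28.
The remaining 2 must be deranged: !2 = 1.
Total: 28 × 1 = 28.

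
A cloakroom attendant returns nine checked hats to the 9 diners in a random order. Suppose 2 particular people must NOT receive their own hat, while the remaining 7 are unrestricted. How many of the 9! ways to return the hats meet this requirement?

287280

Let A_j be the event that the j-th constrained one is fixed. By inclusion-exclusion over the 2 events:
Σ_{j=0}^{2} (-1)^j C(2,j)(9-j)!
= C(2,0)·9! - C(2,1)·8! + C(2,2)·7!
= 362880 - 80640 + 5040
= 287280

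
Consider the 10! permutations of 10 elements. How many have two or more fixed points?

# with exactly i fixed is C(10,i)·!(10-i); sum over i=2..10:
  i=2: C(10,2)·!8 = 45·14833 = 667485
  i=3: C(10,3)·!7 = 120·1854 = 222480
  i=4: C(10,4)·!6 = 210·265 = 55650
  i=5: C(10,5)·!5 = 252·44 = 11088
  i=6: C(10,6)·!4 = 210·9 = 1890
  i=7: C(10,7)·!3 = 120·2 = 240
  i=8: C(10,8)·!2 = 45·1 = 45
  i=9: C(10,9)·!1 = 10·0 = 0
  i=10: C(10,10)·!0 = 1·1 = 1
Total = 958879.

958879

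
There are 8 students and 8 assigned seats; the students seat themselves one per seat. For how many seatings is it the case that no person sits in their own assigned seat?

14833

By inclusion-exclusion, !8 = Σ (-1)^k · 8!/k! for k=0..8
= 8! - 8!/1! + 8!/2! - 8!/3! + 8!/4! - 8!/5! + 8!/6! - 8!/7! + 8!/8!
= 40320 - 40320 + 20160 - 6720 + 1680 - 336 + 56 - 8 + 1
= 14833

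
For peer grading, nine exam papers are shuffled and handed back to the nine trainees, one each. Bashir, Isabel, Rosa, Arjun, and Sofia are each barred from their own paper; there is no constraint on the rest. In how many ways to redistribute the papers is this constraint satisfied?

Inclusion-exclusion on the 5 forbidden self-matches:
Σ_{j=0}^{5} (-1)^j C(5,j)(9-j)!
= C(5,0)·9! - C(5,1)·8! + C(5,2)·7! - C(5,3)·6! + C(5,4)·5! - C(5,5)·4!
= 362880 - 201600 + 50400 - 7200 + 600 - 24
= 205056

205056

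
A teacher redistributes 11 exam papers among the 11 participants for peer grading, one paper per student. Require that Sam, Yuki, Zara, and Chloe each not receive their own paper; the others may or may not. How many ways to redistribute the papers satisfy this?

Inclusion-exclusion on the 4 forbidden self-matches:
Σ_{j=0}^{4} (-1)^j C(4,j)(11-j)!
= C(4,0)·11! - C(4,1)·10! + C(4,2)·9! - C(4,3)·8! + C(4,4)·7!
= 39916800 - 14515200 + 2177280 - 161280 + 5040
= 27422640

27422640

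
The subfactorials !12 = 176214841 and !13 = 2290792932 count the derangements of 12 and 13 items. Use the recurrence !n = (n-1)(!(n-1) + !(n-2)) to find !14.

32071101049

!14 = (14-1)·(!13 + !12) = 13·(2290792932 + 176214841) = 13·2467007773 = 32071101049.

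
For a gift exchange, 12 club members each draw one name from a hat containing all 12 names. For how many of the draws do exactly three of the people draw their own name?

Pick the 3 fixed positions: C(12,3) = 220 ways.
The remaining 9 must be deranged: !9 = 133496.
Total: 220 × 133496 = 29369120.

29369120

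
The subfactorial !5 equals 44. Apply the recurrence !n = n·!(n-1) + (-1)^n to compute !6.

!6 = 6·44 + 1 = 265.

265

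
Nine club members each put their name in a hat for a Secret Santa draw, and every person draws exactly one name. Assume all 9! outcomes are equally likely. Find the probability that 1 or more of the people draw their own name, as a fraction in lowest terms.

28673/45360

Favorable outcomes: Σ_{i≥1} C(9,i)·!(9-i) = 9·14833 + 36·1854 + 84·265 + 126·44 + 126·9 + 84·2 + 36·1 + 9·0 + 1·1 = 229384.
Total outcomes: 9! = 362880.
Probability = 229384/362880 = 28673/45360.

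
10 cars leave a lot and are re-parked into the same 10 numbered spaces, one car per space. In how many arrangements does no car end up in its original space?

Recurrence: !10 = 10·!9 + (-1)^10.
!10 = 10·133496 + 1 = 1334961

1334961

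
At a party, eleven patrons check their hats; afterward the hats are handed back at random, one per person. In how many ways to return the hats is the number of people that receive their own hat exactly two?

7342280

Pick the 2 fixed positions: C(11,2) = 55 ways.
The other 9 form a derangement: !9 = 133496.
Total: 55 × 133496 = 7342280.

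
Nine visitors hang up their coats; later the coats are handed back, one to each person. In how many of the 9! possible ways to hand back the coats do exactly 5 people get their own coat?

1134

Choose which 5 of the 9 are fixed: C(9,5) = 126.
The remaining 4 must be deranged: !4 = 9.
Total: 126 × 9 = 1134.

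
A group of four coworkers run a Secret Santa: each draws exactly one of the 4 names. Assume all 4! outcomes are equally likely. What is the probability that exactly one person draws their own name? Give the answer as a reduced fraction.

1/3

Favorable outcomes: C(4,1)·!3 = 4·2 = 8.
Total outcomes: 4! = 24.
Probability = 8/24 = 1/3.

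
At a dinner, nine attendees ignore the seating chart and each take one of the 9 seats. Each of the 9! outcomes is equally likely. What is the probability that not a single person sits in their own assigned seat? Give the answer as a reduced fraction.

Favorable outcomes: !9 = 133496.
Total outcomes: 9! = 362880.
Probability = 133496/362880 = 16687/45360.

16687/45360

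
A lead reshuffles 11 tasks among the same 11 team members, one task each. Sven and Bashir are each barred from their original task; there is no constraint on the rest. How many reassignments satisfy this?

33022080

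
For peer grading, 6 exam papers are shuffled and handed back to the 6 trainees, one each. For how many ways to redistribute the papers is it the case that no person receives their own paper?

265

The number of derangements of 6 is !6 = Σ_{k=0}^{6} (-1)^k·6!/k!
= 6! - 6!/1! + 6!/2! - 6!/3! + 6!/4! - 6!/5! + 6!/6!
= 720 - 720 + 360 - 120 + 30 - 6 + 1
= 265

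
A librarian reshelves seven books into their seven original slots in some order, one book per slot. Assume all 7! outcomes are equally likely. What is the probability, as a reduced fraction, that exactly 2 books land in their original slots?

11/60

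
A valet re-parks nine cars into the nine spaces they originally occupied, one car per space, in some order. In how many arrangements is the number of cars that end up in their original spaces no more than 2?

333737

# with exactly i fixed is C(9,i)·!(9-i); sum over i=0..2:
  i=0: C(9,0)·!9 = 1·133496 = 133496
  i=1: C(9,1)·!8 = 9·14833 = 133497
  i=2: C(9,2)·!7 = 36·1854 = 66744
Total = 333737.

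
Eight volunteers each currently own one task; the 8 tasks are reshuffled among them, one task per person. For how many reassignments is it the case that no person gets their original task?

14833

Use !n = n·!(n-1) + (-1)^n.
!8 = 8·1854 + 1 = 14833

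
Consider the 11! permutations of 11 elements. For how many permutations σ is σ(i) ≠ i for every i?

!11 = 11! · Σ_{k=0}^{11} (-1)^k/k!
= 11! - 11!/1! + 11!/2! - 11!/3! + 11!/4! - 11!/5! + 11!/6! - 11!/7! + 11!/8! - 11!/9! + 11!/10! - 11!/11!
= 39916800 - 39916800 + 19958400 - 6652800 + 1663200 - 332640 + 55440 - 7920 + 990 - 110 + 11 - 1
= 14684570

14684570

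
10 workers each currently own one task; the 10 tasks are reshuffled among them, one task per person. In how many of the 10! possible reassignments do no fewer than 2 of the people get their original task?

958879

Sum C(10,i)·!(10-i) for i = 2..10:
  i=2: C(10,2)·!8 = 45·14833 = 667485
  i=3: C(10,3)·!7 = 120·1854 = 222480
  i=4: C(10,4)·!6 = 210·265 = 55650
  i=5: C(10,5)·!5 = 252·44 = 11088
  i=6: C(10,6)·!4 = 210·9 = 1890
  i=7: C(10,7)·!3 = 120·2 = 240
  i=8: C(10,8)·!2 = 45·1 = 45
  i=9: C(10,9)·!1 = 10·0 = 0
  i=10: C(10,10)·!0 = 1·1 = 1
Total = 958879.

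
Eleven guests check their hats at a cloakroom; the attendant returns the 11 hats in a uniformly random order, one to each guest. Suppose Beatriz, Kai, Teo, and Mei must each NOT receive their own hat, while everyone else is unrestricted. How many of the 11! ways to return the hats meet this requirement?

27422640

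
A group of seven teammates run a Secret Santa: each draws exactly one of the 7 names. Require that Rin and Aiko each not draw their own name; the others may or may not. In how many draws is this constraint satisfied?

3720

Let A_j be the event that the j-th constrained one is fixed. By inclusion-exclusion over the 2 events:
Σ_{j=0}^{2} (-1)^j C(2,j)(7-j)!
= C(2,0)·7! - C(2,1)·6! + C(2,2)·5!
= 5040 - 1440 + 120
= 3720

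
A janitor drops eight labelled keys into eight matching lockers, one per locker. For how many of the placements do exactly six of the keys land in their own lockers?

28

Choose which 6 of the 8 are fixed: C(8,6) = 28.
The other 2 form a derangement: !2 = 1.
Total: 28 × 1 = 28.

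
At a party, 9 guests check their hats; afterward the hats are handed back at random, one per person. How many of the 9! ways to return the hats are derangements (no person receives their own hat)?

By inclusion-exclusion, !9 = Σ (-1)^k · 9!/k! for k=0..9
= 9! - 9!/1! + 9!/2! - 9!/3! + 9!/4! - 9!/5! + 9!/6! - 9!/7! + 9!/8! - 9!/9!
= 362880 - 362880 + 181440 - 60480 + 15120 - 3024 + 504 - 72 + 9 - 1
= 133496

133496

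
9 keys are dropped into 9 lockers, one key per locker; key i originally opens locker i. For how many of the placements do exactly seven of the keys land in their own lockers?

36

Pick the 7 fixed positions: C(9,7) = 36 ways.
The other 2 form a derangement: !2 = 1.
Total: 36 × 1 = 36.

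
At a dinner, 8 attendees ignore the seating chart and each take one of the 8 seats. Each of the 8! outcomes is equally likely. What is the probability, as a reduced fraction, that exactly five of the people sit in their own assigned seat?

1/360

Favorable outcomes: C(8,5)·!3 = 56·2 = 112.
Total outcomes: 8! = 40320.
Probability = 112/40320 = 1/360.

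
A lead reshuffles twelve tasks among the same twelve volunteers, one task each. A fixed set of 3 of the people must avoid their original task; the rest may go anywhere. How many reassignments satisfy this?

Inclusion-exclusion on the 3 forbidden self-matches:
Σ_{j=0}^{3} (-1)^j C(3,j)(12-j)!
= C(3,0)·12! - C(3,1)·11! + C(3,2)·10! - C(3,3)·9!
= 479001600 - 119750400 + 10886400 - 362880
= 369774720

369774720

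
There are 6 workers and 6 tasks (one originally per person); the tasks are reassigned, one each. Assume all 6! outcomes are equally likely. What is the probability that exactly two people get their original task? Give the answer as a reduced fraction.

Favorable outcomes: C(6,2)·!4 = 15·9 = 135.
Total outcomes: 6! = 720.
Probability = 135/720 = 3/16.

3/16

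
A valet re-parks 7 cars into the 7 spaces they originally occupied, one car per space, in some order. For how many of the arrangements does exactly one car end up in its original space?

Choose which one of the 7 is fixed: C(7,1) = 7.
The remaining 6 must be deranged: !6 = 265.
Total: 7 × 265 = 1855.

1855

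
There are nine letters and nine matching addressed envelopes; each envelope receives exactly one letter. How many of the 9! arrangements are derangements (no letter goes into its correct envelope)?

!9 is the nearest integer to 9!/e.
9! = 362880, and 362880/e ≈ 133496.09, so !9 = 133496.

133496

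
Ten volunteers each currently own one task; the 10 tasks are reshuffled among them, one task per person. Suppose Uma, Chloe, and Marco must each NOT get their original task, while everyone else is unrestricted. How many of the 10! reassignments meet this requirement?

2656080

Let A_j be the event that the j-th constrained one is fixed. By inclusion-exclusion over the 3 events:
Σ_{j=0}^{3} (-1)^j C(3,j)(10-j)!
= C(3,0)·10! - C(3,1)·9! + C(3,2)·8! - C(3,3)·7!
= 3628800 - 1088640 + 120960 - 5040
= 2656080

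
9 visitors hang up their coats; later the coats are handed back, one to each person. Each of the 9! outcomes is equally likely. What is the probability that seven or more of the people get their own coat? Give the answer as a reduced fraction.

37/362880

Favorable outcomes: Σ_{i≥7} C(9,i)·!(9-i) = 36·1 + 9·0 + 1·1 = 37.
Total outcomes: 9! = 362880.
Probability = 37/362880 = 37/362880.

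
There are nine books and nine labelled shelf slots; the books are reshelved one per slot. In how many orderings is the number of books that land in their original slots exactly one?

133497

Choose which one of the 9 is fixed: C(9,1) = 9.
The other 8 form a derangement: !8 = 14833.
Total: 9 × 14833 = 133497.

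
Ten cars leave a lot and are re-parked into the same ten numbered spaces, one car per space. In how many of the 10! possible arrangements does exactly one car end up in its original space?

1334960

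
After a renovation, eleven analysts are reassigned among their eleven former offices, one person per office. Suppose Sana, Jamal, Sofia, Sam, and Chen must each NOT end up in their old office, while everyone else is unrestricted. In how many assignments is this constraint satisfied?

Let A_j be the event that the j-th constrained one is fixed. By inclusion-exclusion over the 5 events:
Σ_{j=0}^{5} (-1)^j C(5,j)(11-j)!
= C(5,0)·11! - C(5,1)·10! + C(5,2)·9! - C(5,3)·8! + C(5,4)·7! - C(5,5)·6!
= 39916800 - 18144000 + 3628800 - 403200 + 25200 - 720
= 25022880

25022880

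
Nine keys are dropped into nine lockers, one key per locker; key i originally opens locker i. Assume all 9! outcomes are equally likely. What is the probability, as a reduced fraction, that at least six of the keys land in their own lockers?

41/72576

Favorable outcomes: Σ_{i≥6} C(9,i)·!(9-i) = 84·2 + 36·1 + 9·0 + 1·1 = 205.
Total outcomes: 9! = 362880.
Probability = 205/362880 = 41/72576.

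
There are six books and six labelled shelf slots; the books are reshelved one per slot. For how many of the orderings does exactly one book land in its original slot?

264

Choose which one of the 6 is fixed: C(6,1) = 6.
The remaining 5 must be deranged: !5 = 44.
Total: 6 × 44 = 264.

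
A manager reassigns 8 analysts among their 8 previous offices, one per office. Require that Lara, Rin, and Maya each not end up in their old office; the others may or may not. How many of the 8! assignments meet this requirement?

27240

Inclusion-exclusion on the 3 forbidden self-matches:
Σ_{j=0}^{3} (-1)^j C(3,j)(8-j)!
= C(3,0)·8! - C(3,1)·7! + C(3,2)·6! - C(3,3)·5!
= 40320 - 15120 + 2160 - 120
= 27240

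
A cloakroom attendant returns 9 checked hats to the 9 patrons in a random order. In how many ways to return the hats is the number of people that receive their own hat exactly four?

Pick the 4 fixed positions: C(9,4) = 126 ways.
The remaining 5 must be deranged: !5 = 44.
Total: 126 × 44 = 5544.

5544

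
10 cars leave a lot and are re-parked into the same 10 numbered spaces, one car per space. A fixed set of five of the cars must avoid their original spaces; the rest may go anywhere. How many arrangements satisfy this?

Inclusion-exclusion on the 5 forbidden self-matches:
Σ_{j=0}^{5} (-1)^j C(5,j)(10-j)!
= C(5,0)·10! - C(5,1)·9! + C(5,2)·8! - C(5,3)·7! + C(5,4)·6! - C(5,5)·5!
= 3628800 - 1814400 + 403200 - 50400 + 3600 - 120
= 2170680

2170680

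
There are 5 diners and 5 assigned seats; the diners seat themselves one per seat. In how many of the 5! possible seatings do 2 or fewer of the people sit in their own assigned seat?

109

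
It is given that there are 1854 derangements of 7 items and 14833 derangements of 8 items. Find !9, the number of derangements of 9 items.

133496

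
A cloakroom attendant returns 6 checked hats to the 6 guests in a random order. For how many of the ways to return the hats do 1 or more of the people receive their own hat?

455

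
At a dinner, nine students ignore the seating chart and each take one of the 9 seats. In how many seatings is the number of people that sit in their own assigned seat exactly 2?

66744

Choose which 2 of the 9 are fixed: C(9,2) = 36.
The remaining 7 must be deranged: !7 = 1854.
Total: 36 × 1854 = 66744.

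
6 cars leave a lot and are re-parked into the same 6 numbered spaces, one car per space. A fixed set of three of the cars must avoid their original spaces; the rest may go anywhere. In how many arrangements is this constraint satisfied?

Inclusion-exclusion on the 3 forbidden self-matches:
Σ_{j=0}^{3} (-1)^j C(3,j)(6-j)!
= C(3,0)·6! - C(3,1)·5! + C(3,2)·4! - C(3,3)·3!
= 720 - 360 + 72 - 6
= 426

426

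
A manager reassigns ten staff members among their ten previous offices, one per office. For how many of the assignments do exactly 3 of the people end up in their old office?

222480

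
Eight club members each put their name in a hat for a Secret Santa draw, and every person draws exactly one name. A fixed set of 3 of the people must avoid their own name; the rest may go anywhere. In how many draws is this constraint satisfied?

27240

Inclusion-exclusion on the 3 forbidden self-matches:
Σ_{j=0}^{3} (-1)^j C(3,j)(8-j)!
= C(3,0)·8! - C(3,1)·7! + C(3,2)·6! - C(3,3)·5!
= 40320 - 15120 + 2160 - 120
= 27240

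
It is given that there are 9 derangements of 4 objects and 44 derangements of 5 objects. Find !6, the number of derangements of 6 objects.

!6 = (6-1)·(!5 + !4) = 5·(44 + 9) = 5·53 = 265.

265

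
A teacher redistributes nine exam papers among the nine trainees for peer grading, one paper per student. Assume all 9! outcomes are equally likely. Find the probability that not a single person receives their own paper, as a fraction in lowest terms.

16687/45360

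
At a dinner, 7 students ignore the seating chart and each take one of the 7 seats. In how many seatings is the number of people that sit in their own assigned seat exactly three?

315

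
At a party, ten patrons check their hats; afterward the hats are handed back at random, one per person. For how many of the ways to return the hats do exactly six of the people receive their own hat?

1890

Pick the 6 fixed positions: C(10,6) = 210 ways.
The remaining 4 must be deranged: !4 = 9.
Total: 210 × 9 = 1890.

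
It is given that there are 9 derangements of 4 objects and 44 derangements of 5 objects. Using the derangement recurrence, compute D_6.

D_6 = (6-1)·(D_5 + D_4) = 5·(44 + 9) = 5·53 = 265.

265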